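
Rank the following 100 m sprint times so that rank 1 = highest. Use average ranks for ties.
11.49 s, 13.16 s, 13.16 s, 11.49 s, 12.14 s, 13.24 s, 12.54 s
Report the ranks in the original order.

Sorted (descending): 13.24, 13.16, 13.16, 12.54, 12.14, 11.49, 11.49
The 2 values of 13.16 occupy positions 2–3 → average rank (2+3)/2 = 2.5.
The 2 values of 11.49 occupy positions 6–7 → average rank (6+7)/2 = 6.5.

6.5, 2.5, 2.5, 6.5, 5, 1, 4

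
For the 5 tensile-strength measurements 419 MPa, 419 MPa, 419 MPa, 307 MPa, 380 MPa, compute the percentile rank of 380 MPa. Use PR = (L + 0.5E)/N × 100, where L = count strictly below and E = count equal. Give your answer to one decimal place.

N = 5.
Strictly below 380: 1. Equal to 380: 1.
PR = (1 + 0.5·1)/5 × 100 = 30.0

30.0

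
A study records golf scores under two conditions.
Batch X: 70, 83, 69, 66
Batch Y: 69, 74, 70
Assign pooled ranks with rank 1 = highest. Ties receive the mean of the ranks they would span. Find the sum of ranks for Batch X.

Sorted (descending): 83, 74, 70, 70, 69, 69, 66
The 2 values of 70 occupy positions 3–4 → average rank (3+4)/2 = 3.5.
The 2 values of 69 occupy positions 5–6 → average rank (5+6)/2 = 5.5.
Batch X values → pooled ranks: 70→3.5, 83→1, 69→5.5, 66→7
Rank sum = 3.5 + 1 + 5.5 + 7 = 17

17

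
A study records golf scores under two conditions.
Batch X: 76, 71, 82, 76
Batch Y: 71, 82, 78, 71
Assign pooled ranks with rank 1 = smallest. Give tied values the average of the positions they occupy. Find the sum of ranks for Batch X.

18.5

Sorted (ascending): 71, 71, 71, 76, 76, 78, 82, 82
The 3 values of 71 occupy positions 1–3 → average rank 2.
The 2 values of 76 occupy positions 4–5 → average rank (4+5)/2 = 4.5.
The 2 values of 82 occupy positions 7–8 → average rank (7+8)/2 = 7.5.
Batch X values → pooled ranks: 76→4.5, 71→2, 82→7.5, 76→4.5
Rank sum = 4.5 + 2 + 7.5 + 4.5 = 18.5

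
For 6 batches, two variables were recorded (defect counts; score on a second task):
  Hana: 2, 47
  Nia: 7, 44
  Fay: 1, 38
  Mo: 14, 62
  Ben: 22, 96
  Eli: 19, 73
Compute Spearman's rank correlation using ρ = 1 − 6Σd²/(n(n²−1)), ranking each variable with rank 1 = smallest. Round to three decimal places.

Ranks of variable 1: 2, 3, 1, 4, 6, 5
Ranks of variable 2: 3, 2, 1, 4, 6, 5
d = r₁ − r₂: -1, 1, 0, 0, 0, 0
d²: 1, 1, 0, 0, 0, 0; Σd² = 2
ρ = 1 − 6·2/(6·35) = 1 − 12/210 = 0.943

0.943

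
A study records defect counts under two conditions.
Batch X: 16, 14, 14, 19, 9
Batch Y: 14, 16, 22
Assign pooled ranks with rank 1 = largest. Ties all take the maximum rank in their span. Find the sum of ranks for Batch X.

28

Sorted (descending): 22, 19, 16, 16, 14, 14, 14, 9
The 2 values of 16 occupy positions 3–4 → each gets rank 4.
The 3 values of 14 occupy positions 5–7 → each gets rank 7.
Batch X values → pooled ranks: 16→4, 14→7, 14→7, 19→2, 9→8
Rank sum = 4 + 7 + 7 + 2 + 8 = 28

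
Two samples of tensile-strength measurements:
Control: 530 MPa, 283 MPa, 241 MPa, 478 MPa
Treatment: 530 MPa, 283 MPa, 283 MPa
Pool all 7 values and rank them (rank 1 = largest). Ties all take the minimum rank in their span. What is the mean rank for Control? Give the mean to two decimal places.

Sorted (descending): 530, 530, 478, 283, 283, 283, 241
The 2 values of 530 occupy positions 1–2 → each gets rank 1.
The 3 values of 283 occupy positions 4–6 → each gets rank 4.
Control values → pooled ranks: 530→1, 283→4, 241→7, 478→3
Mean rank = (1 + 4 + 7 + 3) / 4 = 3.75

3.75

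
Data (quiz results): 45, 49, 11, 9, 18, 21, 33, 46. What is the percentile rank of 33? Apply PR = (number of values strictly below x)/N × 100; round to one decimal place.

50.0

N = 8.
Strictly below 33: 4. Equal to 33: 1.
PR = 4/8 × 100 = 50.0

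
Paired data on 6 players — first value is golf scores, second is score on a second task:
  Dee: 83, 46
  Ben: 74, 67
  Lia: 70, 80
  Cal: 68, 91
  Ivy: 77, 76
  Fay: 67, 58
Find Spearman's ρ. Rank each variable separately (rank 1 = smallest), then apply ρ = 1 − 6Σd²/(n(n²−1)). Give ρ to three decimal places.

Ranks of variable 1: 6, 4, 3, 2, 5, 1
Ranks of variable 2: 1, 3, 5, 6, 4, 2
d = r₁ − r₂: 5, 1, -2, -4, 1, -1
d²: 25, 1, 4, 16, 1, 1; Σd² = 48
ρ = 1 − 6·48/(6·35) = 1 − 288/210 = -0.371

-0.371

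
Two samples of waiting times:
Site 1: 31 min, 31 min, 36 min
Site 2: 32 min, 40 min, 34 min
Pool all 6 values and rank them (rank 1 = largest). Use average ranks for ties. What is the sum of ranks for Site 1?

Sorted (descending): 40, 36, 34, 32, 31, 31
The 2 values of 31 occupy positions 5–6 → average rank (5+6)/2 = 5.5.
Site 1 values → pooled ranks: 31→5.5, 31→5.5, 36→2
Rank sum = 5.5 + 5.5 + 2 = 13

13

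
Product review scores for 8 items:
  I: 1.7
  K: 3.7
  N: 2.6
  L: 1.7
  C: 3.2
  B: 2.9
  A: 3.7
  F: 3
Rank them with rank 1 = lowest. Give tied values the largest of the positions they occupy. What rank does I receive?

Sorted (ascending): 1.7, 1.7, 2.6, 2.9, 3, 3.2, 3.7, 3.7
The 2 values of 1.7 occupy positions 1–2 → each gets rank 2.
The 2 values of 3.7 occupy positions 7–8 → each gets rank 8.
I has value 1.7 → rank 2.

2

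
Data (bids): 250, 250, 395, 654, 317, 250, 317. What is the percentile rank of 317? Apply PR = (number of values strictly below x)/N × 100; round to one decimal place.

N = 7.
Strictly below 317: 3. Equal to 317: 2.
PR = 3/7 × 100 = 42.9

42.9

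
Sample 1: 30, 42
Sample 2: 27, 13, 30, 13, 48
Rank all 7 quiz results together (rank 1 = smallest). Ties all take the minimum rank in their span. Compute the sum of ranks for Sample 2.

Sorted (ascending): 13, 13, 27, 30, 30, 42, 48
The 2 values of 13 occupy positions 1–2 → each gets rank 1.
The 2 values of 30 occupy positions 4–5 → each gets rank 4.
Sample 2 values → pooled ranks: 27→3, 13→1, 30→4, 13→1, 48→7
Rank sum = 3 + 1 + 4 + 1 + 7 = 16

16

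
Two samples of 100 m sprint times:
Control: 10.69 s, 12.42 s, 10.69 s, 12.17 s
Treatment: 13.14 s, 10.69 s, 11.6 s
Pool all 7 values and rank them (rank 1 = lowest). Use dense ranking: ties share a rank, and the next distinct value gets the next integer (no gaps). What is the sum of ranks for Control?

Sorted (ascending): 10.69, 10.69, 10.69, 11.6, 12.17, 12.42, 13.14
The 3 values of 10.69 share dense rank 1.
Remaining distinct values take the next consecutive integers.
Control values → pooled ranks: 10.69→1, 12.42→4, 10.69→1, 12.17→3
Rank sum = 1 + 4 + 1 + 3 = 9

9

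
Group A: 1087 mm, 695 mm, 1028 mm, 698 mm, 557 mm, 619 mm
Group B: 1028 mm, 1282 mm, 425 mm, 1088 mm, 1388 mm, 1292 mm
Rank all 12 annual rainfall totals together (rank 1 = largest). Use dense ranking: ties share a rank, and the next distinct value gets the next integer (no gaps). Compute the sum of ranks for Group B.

Sorted (descending): 1388, 1292, 1282, 1088, 1087, 1028, 1028, 698, 695, 619, 557, 425
The 2 values of 1028 share dense rank 6.
Remaining distinct values take the next consecutive integers.
Group B values → pooled ranks: 1028→6, 1282→3, 425→11, 1088→4, 1388→1, 1292→2
Rank sum = 6 + 3 + 11 + 4 + 1 + 2 = 27

27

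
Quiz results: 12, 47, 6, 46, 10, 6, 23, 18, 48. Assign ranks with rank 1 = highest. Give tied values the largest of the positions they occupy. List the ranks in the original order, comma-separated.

Sorted (descending): 48, 47, 46, 23, 18, 12, 10, 6, 6
The 2 values of 6 occupy positions 8–9 → each gets rank 9.

6, 2, 9, 3, 7, 9, 4, 5, 1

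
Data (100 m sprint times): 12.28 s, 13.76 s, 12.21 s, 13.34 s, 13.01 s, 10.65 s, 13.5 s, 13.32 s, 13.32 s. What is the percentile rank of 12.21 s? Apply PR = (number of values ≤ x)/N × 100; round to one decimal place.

N = 9.
Strictly below 12.21: 1. Equal to 12.21: 1.
PR = 2/9 × 100 = 22.2

22.2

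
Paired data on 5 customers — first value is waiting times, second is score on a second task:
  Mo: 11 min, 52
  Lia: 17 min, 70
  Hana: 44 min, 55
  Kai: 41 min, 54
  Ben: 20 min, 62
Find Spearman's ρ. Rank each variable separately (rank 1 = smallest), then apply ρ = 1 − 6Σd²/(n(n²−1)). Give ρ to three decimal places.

Ranks of variable 1: 1, 2, 5, 4, 3
Ranks of variable 2: 1, 5, 3, 2, 4
d = r₁ − r₂: 0, -3, 2, 2, -1
d²: 0, 9, 4, 4, 1; Σd² = 18
ρ = 1 − 6·18/(5·24) = 1 − 108/120 = 0.100

0.100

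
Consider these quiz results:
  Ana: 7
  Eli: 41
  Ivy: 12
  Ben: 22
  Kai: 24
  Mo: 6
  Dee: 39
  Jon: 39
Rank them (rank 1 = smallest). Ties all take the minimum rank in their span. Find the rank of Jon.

6

Sorted (ascending): 6, 7, 12, 22, 24, 39, 39, 41
The 2 values of 39 occupy positions 6–7 → each gets rank 6.
Jon has value 39 → rank 6.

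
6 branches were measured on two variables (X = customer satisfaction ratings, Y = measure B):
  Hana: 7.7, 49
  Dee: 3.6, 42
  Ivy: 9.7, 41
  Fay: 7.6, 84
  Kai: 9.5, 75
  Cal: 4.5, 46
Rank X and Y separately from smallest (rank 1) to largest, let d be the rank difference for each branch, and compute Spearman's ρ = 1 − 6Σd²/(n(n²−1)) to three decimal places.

-0.029

Ranks of variable 1: 4, 1, 6, 3, 5, 2
Ranks of variable 2: 4, 2, 1, 6, 5, 3
d = r₁ − r₂: 0, -1, 5, -3, 0, -1
d²: 0, 1, 25, 9, 0, 1; Σd² = 36
ρ = 1 − 6·36/(6·35) = 1 − 216/210 = -0.029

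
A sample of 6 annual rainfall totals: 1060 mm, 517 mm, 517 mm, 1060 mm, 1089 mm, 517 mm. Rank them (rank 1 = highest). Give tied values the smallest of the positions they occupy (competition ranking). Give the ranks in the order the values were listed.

2, 4, 4, 2, 1, 4

Sorted (descending): 1089, 1060, 1060, 517, 517, 517
The 2 values of 1060 occupy positions 2–3 → each gets rank 2.
The 3 values of 517 occupy positions 4–6 → each gets rank 4.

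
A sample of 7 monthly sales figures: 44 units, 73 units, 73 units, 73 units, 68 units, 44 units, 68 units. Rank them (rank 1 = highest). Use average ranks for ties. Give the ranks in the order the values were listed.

Sorted (descending): 73, 73, 73, 68, 68, 44, 44
The 3 values of 73 occupy positions 1–3 → average rank 2.
The 2 values of 68 occupy positions 4–5 → average rank (4+5)/2 = 4.5.
The 2 values of 44 occupy positions 6–7 → average rank (6+7)/2 = 6.5.

6.5, 2, 2, 2, 4.5, 6.5, 4.5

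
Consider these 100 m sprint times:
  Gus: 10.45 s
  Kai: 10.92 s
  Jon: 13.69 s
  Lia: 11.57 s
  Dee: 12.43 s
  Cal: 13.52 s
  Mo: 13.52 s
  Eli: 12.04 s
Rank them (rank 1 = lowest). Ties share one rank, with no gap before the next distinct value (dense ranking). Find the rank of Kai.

Sorted (ascending): 10.45, 10.92, 11.57, 12.04, 12.43, 13.52, 13.52, 13.69
The 2 values of 13.52 share dense rank 6.
Remaining distinct values take the next consecutive integers.
Kai has value 10.92 s → rank 2.

2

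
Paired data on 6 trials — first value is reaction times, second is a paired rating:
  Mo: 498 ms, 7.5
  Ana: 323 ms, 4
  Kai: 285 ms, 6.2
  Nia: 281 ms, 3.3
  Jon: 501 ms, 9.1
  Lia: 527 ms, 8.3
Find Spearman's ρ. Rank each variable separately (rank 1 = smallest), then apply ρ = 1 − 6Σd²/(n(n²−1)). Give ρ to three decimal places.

Ranks of variable 1: 4, 3, 2, 1, 5, 6
Ranks of variable 2: 4, 2, 3, 1, 6, 5
d = r₁ − r₂: 0, 1, -1, 0, -1, 1
d²: 0, 1, 1, 0, 1, 1; Σd² = 4
ρ = 1 − 6·4/(6·35) = 1 − 24/210 = 0.886

0.886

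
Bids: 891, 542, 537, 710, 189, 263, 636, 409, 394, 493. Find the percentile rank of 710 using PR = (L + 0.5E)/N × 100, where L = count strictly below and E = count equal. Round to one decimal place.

85.0

N = 10.
Strictly below 710: 8. Equal to 710: 1.
PR = (8 + 0.5·1)/10 × 100 = 85.0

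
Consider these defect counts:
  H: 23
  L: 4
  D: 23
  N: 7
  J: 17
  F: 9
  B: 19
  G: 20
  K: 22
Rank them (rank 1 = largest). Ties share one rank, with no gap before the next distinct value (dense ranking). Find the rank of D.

Sorted (descending): 23, 23, 22, 20, 19, 17, 9, 7, 4
The 2 values of 23 share dense rank 1.
Remaining distinct values take the next consecutive integers.
D has value 23 → rank 1.

1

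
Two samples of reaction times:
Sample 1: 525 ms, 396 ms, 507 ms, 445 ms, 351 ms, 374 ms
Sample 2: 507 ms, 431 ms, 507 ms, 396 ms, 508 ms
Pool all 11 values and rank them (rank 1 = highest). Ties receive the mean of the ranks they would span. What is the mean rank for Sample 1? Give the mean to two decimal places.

Sorted (descending): 525, 508, 507, 507, 507, 445, 431, 396, 396, 374, 351
The 3 values of 507 occupy positions 3–5 → average rank 4.
The 2 values of 396 occupy positions 8–9 → average rank (8+9)/2 = 8.5.
Sample 1 values → pooled ranks: 525→1, 396→8.5, 507→4, 445→6, 351→11, 374→10
Mean rank = (1 + 8.5 + 4 + 6 + 11 + 10) / 6 = 6.75

6.75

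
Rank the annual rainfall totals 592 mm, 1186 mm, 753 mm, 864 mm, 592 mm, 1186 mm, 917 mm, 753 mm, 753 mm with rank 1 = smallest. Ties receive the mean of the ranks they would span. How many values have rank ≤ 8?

7

Sorted (ascending): 592, 592, 753, 753, 753, 864, 917, 1186, 1186
The 2 values of 592 occupy positions 1–2 → average rank (1+2)/2 = 1.5.
The 3 values of 753 occupy positions 3–5 → average rank 4.
The 2 values of 1186 occupy positions 8–9 → average rank (8+9)/2 = 8.5.
Ranks ≤ 8: {1.5, 1.5, 4, 4, 4, 6, 7} → 7 values.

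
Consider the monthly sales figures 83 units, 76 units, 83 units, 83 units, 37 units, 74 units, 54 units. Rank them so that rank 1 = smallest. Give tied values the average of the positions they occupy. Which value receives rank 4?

76

Sorted (ascending): 37, 54, 74, 76, 83, 83, 83
The 3 values of 83 occupy positions 5–7 → average rank 6.
Rank 4 → value 76.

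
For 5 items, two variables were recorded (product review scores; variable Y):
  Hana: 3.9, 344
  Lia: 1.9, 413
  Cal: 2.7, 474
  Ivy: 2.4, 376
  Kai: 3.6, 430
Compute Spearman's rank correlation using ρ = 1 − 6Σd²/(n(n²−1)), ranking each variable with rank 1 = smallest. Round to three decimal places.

Ranks of variable 1: 5, 1, 3, 2, 4
Ranks of variable 2: 1, 3, 5, 2, 4
d = r₁ − r₂: 4, -2, -2, 0, 0
d²: 16, 4, 4, 0, 0; Σd² = 24
ρ = 1 − 6·24/(5·24) = 1 − 144/120 = -0.200

-0.200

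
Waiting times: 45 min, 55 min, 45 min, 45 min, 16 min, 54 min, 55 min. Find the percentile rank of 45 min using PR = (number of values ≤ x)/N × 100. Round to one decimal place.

N = 7.
Strictly below 45: 1. Equal to 45: 3.
PR = 4/7 × 100 = 57.1

57.1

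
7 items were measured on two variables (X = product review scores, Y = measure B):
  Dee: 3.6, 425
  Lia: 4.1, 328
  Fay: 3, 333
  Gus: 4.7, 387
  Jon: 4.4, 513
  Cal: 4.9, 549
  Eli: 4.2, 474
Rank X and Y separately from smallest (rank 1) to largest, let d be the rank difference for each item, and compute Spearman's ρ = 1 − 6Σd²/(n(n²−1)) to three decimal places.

Ranks of variable 1: 2, 3, 1, 6, 5, 7, 4
Ranks of variable 2: 4, 1, 2, 3, 6, 7, 5
d = r₁ − r₂: -2, 2, -1, 3, -1, 0, -1
d²: 4, 4, 1, 9, 1, 0, 1; Σd² = 20
ρ = 1 − 6·20/(7·48) = 1 − 120/336 = 0.643

0.643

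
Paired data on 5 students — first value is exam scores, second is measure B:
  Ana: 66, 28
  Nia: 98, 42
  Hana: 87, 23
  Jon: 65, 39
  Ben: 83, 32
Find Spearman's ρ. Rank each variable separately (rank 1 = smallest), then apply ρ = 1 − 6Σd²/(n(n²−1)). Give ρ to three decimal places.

0.100

Ranks of variable 1: 2, 5, 4, 1, 3
Ranks of variable 2: 2, 5, 1, 4, 3
d = r₁ − r₂: 0, 0, 3, -3, 0
d²: 0, 0, 9, 9, 0; Σd² = 18
ρ = 1 − 6·18/(5·24) = 1 − 108/120 = 0.100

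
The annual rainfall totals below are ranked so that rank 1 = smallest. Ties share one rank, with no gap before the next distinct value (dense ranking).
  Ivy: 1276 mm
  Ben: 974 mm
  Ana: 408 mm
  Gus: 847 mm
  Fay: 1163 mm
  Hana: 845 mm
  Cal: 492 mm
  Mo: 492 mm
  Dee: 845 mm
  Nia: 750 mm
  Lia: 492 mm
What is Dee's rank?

4

Sorted (ascending): 408, 492, 492, 492, 750, 845, 845, 847, 974, 1163, 1276
The 3 values of 492 share dense rank 2.
The 2 values of 845 share dense rank 4.
Remaining distinct values take the next consecutive integers.
Dee has value 845 mm → rank 4.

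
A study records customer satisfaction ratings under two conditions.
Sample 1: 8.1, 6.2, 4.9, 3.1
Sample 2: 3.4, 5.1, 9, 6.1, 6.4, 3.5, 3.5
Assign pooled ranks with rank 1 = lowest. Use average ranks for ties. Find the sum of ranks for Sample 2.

Sorted (ascending): 3.1, 3.4, 3.5, 3.5, 4.9, 5.1, 6.1, 6.2, 6.4, 8.1, 9
The 2 values of 3.5 occupy positions 3–4 → average rank (3+4)/2 = 3.5.
Sample 2 values → pooled ranks: 3.4→2, 5.1→6, 9→11, 6.1→7, 6.4→9, 3.5→3.5, 3.5→3.5
Rank sum = 2 + 6 + 11 + 7 + 9 + 3.5 + 3.5 = 42

42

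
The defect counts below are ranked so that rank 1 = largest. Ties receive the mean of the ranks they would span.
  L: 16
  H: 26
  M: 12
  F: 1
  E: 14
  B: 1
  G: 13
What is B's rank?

Sorted (descending): 26, 16, 14, 13, 12, 1, 1
The 2 values of 1 occupy positions 6–7 → average rank (6+7)/2 = 6.5.
B has value 1 → rank 6.5.

6.5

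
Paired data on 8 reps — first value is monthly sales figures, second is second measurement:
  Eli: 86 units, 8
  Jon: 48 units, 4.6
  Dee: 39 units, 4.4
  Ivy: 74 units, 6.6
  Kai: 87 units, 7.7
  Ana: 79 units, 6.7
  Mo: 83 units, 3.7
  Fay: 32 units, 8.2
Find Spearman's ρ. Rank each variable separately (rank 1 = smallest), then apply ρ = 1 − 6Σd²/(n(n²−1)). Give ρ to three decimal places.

0.071

Ranks of variable 1: 7, 3, 2, 4, 8, 5, 6, 1
Ranks of variable 2: 7, 3, 2, 4, 6, 5, 1, 8
d = r₁ − r₂: 0, 0, 0, 0, 2, 0, 5, -7
d²: 0, 0, 0, 0, 4, 0, 25, 49; Σd² = 78
ρ = 1 − 6·78/(8·63) = 1 − 468/504 = 0.071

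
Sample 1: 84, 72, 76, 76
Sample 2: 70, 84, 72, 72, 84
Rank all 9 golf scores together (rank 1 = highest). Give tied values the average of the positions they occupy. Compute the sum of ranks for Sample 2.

Sorted (descending): 84, 84, 84, 76, 76, 72, 72, 72, 70
The 3 values of 84 occupy positions 1–3 → average rank 2.
The 2 values of 76 occupy positions 4–5 → average rank (4+5)/2 = 4.5.
The 3 values of 72 occupy positions 6–8 → average rank 7.
Sample 2 values → pooled ranks: 70→9, 84→2, 72→7, 72→7, 84→2
Rank sum = 9 + 2 + 7 + 7 + 2 = 27

27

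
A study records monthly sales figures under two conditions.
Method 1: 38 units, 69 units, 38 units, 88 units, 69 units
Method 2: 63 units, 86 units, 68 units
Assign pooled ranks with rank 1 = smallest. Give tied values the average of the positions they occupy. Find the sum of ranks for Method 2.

Sorted (ascending): 38, 38, 63, 68, 69, 69, 86, 88
The 2 values of 38 occupy positions 1–2 → average rank (1+2)/2 = 1.5.
The 2 values of 69 occupy positions 5–6 → average rank (5+6)/2 = 5.5.
Method 2 values → pooled ranks: 63→3, 86→7, 68→4
Rank sum = 3 + 7 + 4 = 14

14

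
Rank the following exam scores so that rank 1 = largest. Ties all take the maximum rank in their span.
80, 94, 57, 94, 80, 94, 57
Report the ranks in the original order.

5, 3, 7, 3, 5, 3, 7

Sorted (descending): 94, 94, 94, 80, 80, 57, 57
The 3 values of 94 occupy positions 1–3 → each gets rank 3.
The 2 values of 80 occupy positions 4–5 → each gets rank 5.
The 2 values of 57 occupy positions 6–7 → each gets rank 7.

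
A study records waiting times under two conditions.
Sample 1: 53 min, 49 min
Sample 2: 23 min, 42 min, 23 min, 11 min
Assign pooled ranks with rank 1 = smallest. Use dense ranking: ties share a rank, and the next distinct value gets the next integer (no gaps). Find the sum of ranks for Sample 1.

9

Sorted (ascending): 11, 23, 23, 42, 49, 53
The 2 values of 23 share dense rank 2.
Remaining distinct values take the next consecutive integers.
Sample 1 values → pooled ranks: 53→5, 49→4
Rank sum = 5 + 4 = 9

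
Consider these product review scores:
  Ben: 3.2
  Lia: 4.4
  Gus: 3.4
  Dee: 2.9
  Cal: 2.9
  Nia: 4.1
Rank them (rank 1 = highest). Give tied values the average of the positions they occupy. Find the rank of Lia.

1

Sorted (descending): 4.4, 4.1, 3.4, 3.2, 2.9, 2.9
The 2 values of 2.9 occupy positions 5–6 → average rank (5+6)/2 = 5.5.
Lia has value 4.4 → rank 1.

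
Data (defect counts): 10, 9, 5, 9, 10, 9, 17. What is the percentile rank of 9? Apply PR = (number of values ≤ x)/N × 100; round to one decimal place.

57.1

N = 7.
Strictly below 9: 1. Equal to 9: 3.
PR = 4/7 × 100 = 57.1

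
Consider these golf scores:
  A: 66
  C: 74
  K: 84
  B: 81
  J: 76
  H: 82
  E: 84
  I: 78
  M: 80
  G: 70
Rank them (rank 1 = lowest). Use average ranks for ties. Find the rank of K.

Sorted (ascending): 66, 70, 74, 76, 78, 80, 81, 82, 84, 84
The 2 values of 84 occupy positions 9–10 → average rank (9+10)/2 = 9.5.
K has value 84 → rank 9.5.

9.5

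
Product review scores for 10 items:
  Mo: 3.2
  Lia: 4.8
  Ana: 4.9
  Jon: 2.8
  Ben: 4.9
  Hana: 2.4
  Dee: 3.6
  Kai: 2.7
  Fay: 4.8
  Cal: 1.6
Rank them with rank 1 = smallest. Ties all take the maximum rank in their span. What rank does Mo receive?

5

Sorted (ascending): 1.6, 2.4, 2.7, 2.8, 3.2, 3.6, 4.8, 4.8, 4.9, 4.9
The 2 values of 4.8 occupy positions 7–8 → each gets rank 8.
The 2 values of 4.9 occupy positions 9–10 → each gets rank 10.
Mo has value 3.2 → rank 5.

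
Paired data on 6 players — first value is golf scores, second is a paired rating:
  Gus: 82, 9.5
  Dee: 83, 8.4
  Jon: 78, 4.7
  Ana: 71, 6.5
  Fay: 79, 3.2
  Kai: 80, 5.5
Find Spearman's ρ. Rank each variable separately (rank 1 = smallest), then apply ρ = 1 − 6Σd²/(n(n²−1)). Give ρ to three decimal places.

Ranks of variable 1: 5, 6, 2, 1, 3, 4
Ranks of variable 2: 6, 5, 2, 4, 1, 3
d = r₁ − r₂: -1, 1, 0, -3, 2, 1
d²: 1, 1, 0, 9, 4, 1; Σd² = 16
ρ = 1 − 6·16/(6·35) = 1 − 96/210 = 0.543

0.543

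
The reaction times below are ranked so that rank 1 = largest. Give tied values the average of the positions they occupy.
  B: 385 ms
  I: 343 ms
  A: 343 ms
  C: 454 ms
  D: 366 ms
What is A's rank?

4.5

Sorted (descending): 454, 385, 366, 343, 343
The 2 values of 343 occupy positions 4–5 → average rank (4+5)/2 = 4.5.
A has value 343 ms → rank 4.5.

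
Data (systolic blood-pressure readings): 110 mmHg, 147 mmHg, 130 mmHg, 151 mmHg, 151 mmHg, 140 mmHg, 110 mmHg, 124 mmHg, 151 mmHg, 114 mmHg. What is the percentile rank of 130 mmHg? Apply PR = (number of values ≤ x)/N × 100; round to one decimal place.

N = 10.
Strictly below 130: 4. Equal to 130: 1.
PR = 5/10 × 100 = 50.0

50.0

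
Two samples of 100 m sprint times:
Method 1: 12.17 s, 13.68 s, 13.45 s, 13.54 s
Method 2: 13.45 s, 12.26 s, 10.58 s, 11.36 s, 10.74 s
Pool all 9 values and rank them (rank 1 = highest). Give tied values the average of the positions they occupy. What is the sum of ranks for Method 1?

Sorted (descending): 13.68, 13.54, 13.45, 13.45, 12.26, 12.17, 11.36, 10.74, 10.58
The 2 values of 13.45 occupy positions 3–4 → average rank (3+4)/2 = 3.5.
Method 1 values → pooled ranks: 12.17→6, 13.68→1, 13.45→3.5, 13.54→2
Rank sum = 6 + 1 + 3.5 + 2 = 12.5

12.5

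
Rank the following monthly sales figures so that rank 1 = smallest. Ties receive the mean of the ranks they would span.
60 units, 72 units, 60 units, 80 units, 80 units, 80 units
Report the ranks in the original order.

1.5, 3, 1.5, 5, 5, 5

Sorted (ascending): 60, 60, 72, 80, 80, 80
The 2 values of 60 occupy positions 1–2 → average rank (1+2)/2 = 1.5.
The 3 values of 80 occupy positions 4–6 → average rank 5.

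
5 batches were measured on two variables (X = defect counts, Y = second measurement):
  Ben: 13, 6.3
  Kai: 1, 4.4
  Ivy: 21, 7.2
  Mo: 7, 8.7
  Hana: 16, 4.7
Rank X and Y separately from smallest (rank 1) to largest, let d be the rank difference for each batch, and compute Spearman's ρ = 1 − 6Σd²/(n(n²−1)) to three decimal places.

0.300

Ranks of variable 1: 3, 1, 5, 2, 4
Ranks of variable 2: 3, 1, 4, 5, 2
d = r₁ − r₂: 0, 0, 1, -3, 2
d²: 0, 0, 1, 9, 4; Σd² = 14
ρ = 1 − 6·14/(5·24) = 1 − 84/120 = 0.300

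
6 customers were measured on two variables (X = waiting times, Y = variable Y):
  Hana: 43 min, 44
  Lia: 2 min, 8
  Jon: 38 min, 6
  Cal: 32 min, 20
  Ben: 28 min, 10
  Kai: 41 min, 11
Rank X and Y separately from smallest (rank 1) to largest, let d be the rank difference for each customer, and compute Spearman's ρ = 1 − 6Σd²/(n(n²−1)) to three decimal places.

Ranks of variable 1: 6, 1, 4, 3, 2, 5
Ranks of variable 2: 6, 2, 1, 5, 3, 4
d = r₁ − r₂: 0, -1, 3, -2, -1, 1
d²: 0, 1, 9, 4, 1, 1; Σd² = 16
ρ = 1 − 6·16/(6·35) = 1 − 96/210 = 0.543

0.543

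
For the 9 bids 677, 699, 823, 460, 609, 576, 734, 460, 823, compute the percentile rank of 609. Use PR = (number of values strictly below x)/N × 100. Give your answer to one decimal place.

N = 9.
Strictly below 609: 3. Equal to 609: 1.
PR = 3/9 × 100 = 33.3

33.3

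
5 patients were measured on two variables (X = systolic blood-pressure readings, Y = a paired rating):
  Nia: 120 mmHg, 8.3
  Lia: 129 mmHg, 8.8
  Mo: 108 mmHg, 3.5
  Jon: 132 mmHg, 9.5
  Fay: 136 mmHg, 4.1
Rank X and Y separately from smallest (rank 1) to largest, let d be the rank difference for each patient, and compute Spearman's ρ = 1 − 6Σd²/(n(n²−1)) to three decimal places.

0.400

Ranks of variable 1: 2, 3, 1, 4, 5
Ranks of variable 2: 3, 4, 1, 5, 2
d = r₁ − r₂: -1, -1, 0, -1, 3
d²: 1, 1, 0, 1, 9; Σd² = 12
ρ = 1 − 6·12/(5·24) = 1 − 72/120 = 0.400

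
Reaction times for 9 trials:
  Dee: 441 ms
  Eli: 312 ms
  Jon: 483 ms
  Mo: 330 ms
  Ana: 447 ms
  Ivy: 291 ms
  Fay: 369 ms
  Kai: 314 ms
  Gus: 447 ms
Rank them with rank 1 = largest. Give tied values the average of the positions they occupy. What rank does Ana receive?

Sorted (descending): 483, 447, 447, 441, 369, 330, 314, 312, 291
The 2 values of 447 occupy positions 2–3 → average rank (2+3)/2 = 2.5.
Ana has value 447 ms → rank 2.5.

2.5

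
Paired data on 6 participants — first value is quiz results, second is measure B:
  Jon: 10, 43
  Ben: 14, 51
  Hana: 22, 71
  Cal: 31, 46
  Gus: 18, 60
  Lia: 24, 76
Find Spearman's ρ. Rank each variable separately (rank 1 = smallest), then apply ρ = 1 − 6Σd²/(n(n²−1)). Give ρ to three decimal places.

0.429

Ranks of variable 1: 1, 2, 4, 6, 3, 5
Ranks of variable 2: 1, 3, 5, 2, 4, 6
d = r₁ − r₂: 0, -1, -1, 4, -1, -1
d²: 0, 1, 1, 16, 1, 1; Σd² = 20
ρ = 1 − 6·20/(6·35) = 1 − 120/210 = 0.429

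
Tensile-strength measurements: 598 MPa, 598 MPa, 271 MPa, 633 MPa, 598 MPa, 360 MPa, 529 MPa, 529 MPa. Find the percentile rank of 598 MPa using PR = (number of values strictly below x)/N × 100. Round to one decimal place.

N = 8.
Strictly below 598: 4. Equal to 598: 3.
PR = 4/8 × 100 = 50.0

50.0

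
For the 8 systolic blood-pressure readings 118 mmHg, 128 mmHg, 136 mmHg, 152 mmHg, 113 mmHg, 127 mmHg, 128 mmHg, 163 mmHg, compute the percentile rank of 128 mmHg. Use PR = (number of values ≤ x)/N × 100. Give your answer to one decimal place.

N = 8.
Strictly below 128: 3. Equal to 128: 2.
PR = 5/8 × 100 = 62.5

62.5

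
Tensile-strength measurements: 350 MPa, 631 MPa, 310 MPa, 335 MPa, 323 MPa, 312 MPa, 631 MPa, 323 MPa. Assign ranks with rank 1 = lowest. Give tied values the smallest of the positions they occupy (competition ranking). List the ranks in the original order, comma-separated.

Sorted (ascending): 310, 312, 323, 323, 335, 350, 631, 631
The 2 values of 323 occupy positions 3–4 → each gets rank 3.
The 2 values of 631 occupy positions 7–8 → each gets rank 7.

6, 7, 1, 5, 3, 2, 7, 3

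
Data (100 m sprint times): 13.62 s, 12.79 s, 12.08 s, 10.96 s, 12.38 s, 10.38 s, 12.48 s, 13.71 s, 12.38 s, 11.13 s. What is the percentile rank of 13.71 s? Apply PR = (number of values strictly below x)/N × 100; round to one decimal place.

90.0

N = 10.
Strictly below 13.71: 9. Equal to 13.71: 1.
PR = 9/10 × 100 = 90.0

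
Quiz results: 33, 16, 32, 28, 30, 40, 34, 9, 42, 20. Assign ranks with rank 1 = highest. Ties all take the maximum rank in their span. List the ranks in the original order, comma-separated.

Sorted (descending): 42, 40, 34, 33, 32, 30, 28, 20, 16, 9
No ties — each value takes its position as its rank.

4, 9, 5, 7, 6, 2, 3, 10, 1, 8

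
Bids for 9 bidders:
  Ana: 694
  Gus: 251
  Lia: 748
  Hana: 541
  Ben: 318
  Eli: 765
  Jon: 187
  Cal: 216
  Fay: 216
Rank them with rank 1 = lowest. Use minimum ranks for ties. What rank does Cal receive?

2

Sorted (ascending): 187, 216, 216, 251, 318, 541, 694, 748, 765
The 2 values of 216 occupy positions 2–3 → each gets rank 2.
Cal has value 216 → rank 2.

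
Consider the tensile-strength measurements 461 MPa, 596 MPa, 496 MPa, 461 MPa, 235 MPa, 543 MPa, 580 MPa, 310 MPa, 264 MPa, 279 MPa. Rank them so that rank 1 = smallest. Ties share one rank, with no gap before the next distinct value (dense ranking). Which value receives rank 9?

Sorted (ascending): 235, 264, 279, 310, 461, 461, 496, 543, 580, 596
The 2 values of 461 share dense rank 5.
Remaining distinct values take the next consecutive integers.
Rank 9 → value 596.

596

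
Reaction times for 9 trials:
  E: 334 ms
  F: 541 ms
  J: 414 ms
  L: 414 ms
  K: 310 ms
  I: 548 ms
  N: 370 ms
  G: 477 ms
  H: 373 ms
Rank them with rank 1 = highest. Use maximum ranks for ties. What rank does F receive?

2

Sorted (descending): 548, 541, 477, 414, 414, 373, 370, 334, 310
The 2 values of 414 occupy positions 4–5 → each gets rank 5.
F has value 541 ms → rank 2.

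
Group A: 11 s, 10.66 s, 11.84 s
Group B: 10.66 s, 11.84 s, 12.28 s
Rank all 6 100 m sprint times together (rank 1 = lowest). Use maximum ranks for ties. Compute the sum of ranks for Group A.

Sorted (ascending): 10.66, 10.66, 11, 11.84, 11.84, 12.28
The 2 values of 10.66 occupy positions 1–2 → each gets rank 2.
The 2 values of 11.84 occupy positions 4–5 → each gets rank 5.
Group A values → pooled ranks: 11→3, 10.66→2, 11.84→5
Rank sum = 3 + 2 + 5 = 10

10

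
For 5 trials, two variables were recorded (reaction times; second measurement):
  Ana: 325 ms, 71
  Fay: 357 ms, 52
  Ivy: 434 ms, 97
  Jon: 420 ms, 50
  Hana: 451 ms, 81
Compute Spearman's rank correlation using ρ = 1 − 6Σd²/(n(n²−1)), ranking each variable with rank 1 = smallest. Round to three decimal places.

0.500

Ranks of variable 1: 1, 2, 4, 3, 5
Ranks of variable 2: 3, 2, 5, 1, 4
d = r₁ − r₂: -2, 0, -1, 2, 1
d²: 4, 0, 1, 4, 1; Σd² = 10
ρ = 1 − 6·10/(5·24) = 1 − 60/120 = 0.500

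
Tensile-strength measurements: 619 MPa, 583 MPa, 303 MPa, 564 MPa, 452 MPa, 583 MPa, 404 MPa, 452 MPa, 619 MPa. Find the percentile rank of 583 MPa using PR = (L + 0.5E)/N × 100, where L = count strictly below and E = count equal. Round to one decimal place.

66.7

N = 9.
Strictly below 583: 5. Equal to 583: 2.
PR = (5 + 0.5·2)/9 × 100 = 66.7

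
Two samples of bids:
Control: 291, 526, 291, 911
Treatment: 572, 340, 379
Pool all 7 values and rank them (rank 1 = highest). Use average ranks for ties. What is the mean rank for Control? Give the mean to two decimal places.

4.25

Sorted (descending): 911, 572, 526, 379, 340, 291, 291
The 2 values of 291 occupy positions 6–7 → average rank (6+7)/2 = 6.5.
Control values → pooled ranks: 291→6.5, 526→3, 291→6.5, 911→1
Mean rank = (6.5 + 3 + 6.5 + 1) / 4 = 4.25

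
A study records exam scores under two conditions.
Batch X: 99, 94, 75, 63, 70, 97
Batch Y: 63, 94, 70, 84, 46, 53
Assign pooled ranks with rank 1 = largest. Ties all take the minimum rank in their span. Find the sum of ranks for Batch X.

Sorted (descending): 99, 97, 94, 94, 84, 75, 70, 70, 63, 63, 53, 46
The 2 values of 94 occupy positions 3–4 → each gets rank 3.
The 2 values of 70 occupy positions 7–8 → each gets rank 7.
The 2 values of 63 occupy positions 9–10 → each gets rank 9.
Batch X values → pooled ranks: 99→1, 94→3, 75→6, 63→9, 70→7, 97→2
Rank sum = 1 + 3 + 6 + 9 + 7 + 2 = 28

28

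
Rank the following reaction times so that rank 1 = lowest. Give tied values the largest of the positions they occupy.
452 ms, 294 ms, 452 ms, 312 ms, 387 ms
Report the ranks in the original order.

Sorted (ascending): 294, 312, 387, 452, 452
The 2 values of 452 occupy positions 4–5 → each gets rank 5.

5, 1, 5, 2, 3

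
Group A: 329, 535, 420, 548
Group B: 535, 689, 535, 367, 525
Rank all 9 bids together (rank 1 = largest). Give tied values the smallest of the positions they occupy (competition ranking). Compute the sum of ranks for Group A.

21

Sorted (descending): 689, 548, 535, 535, 535, 525, 420, 367, 329
The 3 values of 535 occupy positions 3–5 → each gets rank 3.
Group A values → pooled ranks: 329→9, 535→3, 420→7, 548→2
Rank sum = 9 + 3 + 7 + 2 = 21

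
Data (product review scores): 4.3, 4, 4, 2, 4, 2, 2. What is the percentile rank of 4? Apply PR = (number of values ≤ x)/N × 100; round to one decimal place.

N = 7.
Strictly below 4: 3. Equal to 4: 3.
PR = 6/7 × 100 = 85.7

85.7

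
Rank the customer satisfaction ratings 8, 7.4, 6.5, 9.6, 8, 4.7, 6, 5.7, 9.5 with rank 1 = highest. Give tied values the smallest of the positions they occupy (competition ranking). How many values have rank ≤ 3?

4

Sorted (descending): 9.6, 9.5, 8, 8, 7.4, 6.5, 6, 5.7, 4.7
The 2 values of 8 occupy positions 3–4 → each gets rank 3.
Ranks ≤ 3: {1, 2, 3, 3} → 4 values.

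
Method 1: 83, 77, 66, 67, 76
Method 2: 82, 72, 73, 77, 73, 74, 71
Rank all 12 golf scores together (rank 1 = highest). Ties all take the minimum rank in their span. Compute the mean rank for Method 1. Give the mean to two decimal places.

Sorted (descending): 83, 82, 77, 77, 76, 74, 73, 73, 72, 71, 67, 66
The 2 values of 77 occupy positions 3–4 → each gets rank 3.
The 2 values of 73 occupy positions 7–8 → each gets rank 7.
Method 1 values → pooled ranks: 83→1, 77→3, 66→12, 67→11, 76→5
Mean rank = (1 + 3 + 12 + 11 + 5) / 5 = 6.40

6.40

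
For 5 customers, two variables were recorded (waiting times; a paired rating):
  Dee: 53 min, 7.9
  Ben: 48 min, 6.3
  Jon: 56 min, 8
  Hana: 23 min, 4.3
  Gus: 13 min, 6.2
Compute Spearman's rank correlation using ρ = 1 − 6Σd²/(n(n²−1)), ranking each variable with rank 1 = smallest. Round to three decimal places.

Ranks of variable 1: 4, 3, 5, 2, 1
Ranks of variable 2: 4, 3, 5, 1, 2
d = r₁ − r₂: 0, 0, 0, 1, -1
d²: 0, 0, 0, 1, 1; Σd² = 2
ρ = 1 − 6·2/(5·24) = 1 − 12/120 = 0.900

0.900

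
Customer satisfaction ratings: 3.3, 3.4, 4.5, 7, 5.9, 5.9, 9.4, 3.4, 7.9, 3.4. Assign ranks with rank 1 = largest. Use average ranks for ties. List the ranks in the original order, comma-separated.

10, 8, 6, 3, 4.5, 4.5, 1, 8, 2, 8

Sorted (descending): 9.4, 7.9, 7, 5.9, 5.9, 4.5, 3.4, 3.4, 3.4, 3.3
The 2 values of 5.9 occupy positions 4–5 → average rank (4+5)/2 = 4.5.
The 3 values of 3.4 occupy positions 7–9 → average rank 8.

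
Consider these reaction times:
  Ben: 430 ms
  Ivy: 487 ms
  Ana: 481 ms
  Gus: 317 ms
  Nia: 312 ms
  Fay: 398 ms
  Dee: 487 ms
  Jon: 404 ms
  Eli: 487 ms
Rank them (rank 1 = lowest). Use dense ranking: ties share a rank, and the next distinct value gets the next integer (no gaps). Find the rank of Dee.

Sorted (ascending): 312, 317, 398, 404, 430, 481, 487, 487, 487
The 3 values of 487 share dense rank 7.
Remaining distinct values take the next consecutive integers.
Dee has value 487 ms → rank 7.

7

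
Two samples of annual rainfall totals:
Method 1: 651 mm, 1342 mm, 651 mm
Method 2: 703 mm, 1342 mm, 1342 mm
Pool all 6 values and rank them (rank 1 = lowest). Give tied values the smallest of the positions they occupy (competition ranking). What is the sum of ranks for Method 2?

11

Sorted (ascending): 651, 651, 703, 1342, 1342, 1342
The 2 values of 651 occupy positions 1–2 → each gets rank 1.
The 3 values of 1342 occupy positions 4–6 → each gets rank 4.
Method 2 values → pooled ranks: 703→3, 1342→4, 1342→4
Rank sum = 3 + 4 + 4 = 11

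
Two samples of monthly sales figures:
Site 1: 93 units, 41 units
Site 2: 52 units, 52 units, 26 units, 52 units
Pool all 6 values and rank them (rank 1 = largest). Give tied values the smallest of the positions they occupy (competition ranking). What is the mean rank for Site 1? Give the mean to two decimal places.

Sorted (descending): 93, 52, 52, 52, 41, 26
The 3 values of 52 occupy positions 2–4 → each gets rank 2.
Site 1 values → pooled ranks: 93→1, 41→5
Mean rank = (1 + 5) / 2 = 3.00

3.00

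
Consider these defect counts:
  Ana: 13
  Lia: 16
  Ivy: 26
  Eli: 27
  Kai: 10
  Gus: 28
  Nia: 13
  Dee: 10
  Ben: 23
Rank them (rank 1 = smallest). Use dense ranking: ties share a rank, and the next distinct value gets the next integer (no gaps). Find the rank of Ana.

Sorted (ascending): 10, 10, 13, 13, 16, 23, 26, 27, 28
The 2 values of 10 share dense rank 1.
The 2 values of 13 share dense rank 2.
Remaining distinct values take the next consecutive integers.
Ana has value 13 → rank 2.

2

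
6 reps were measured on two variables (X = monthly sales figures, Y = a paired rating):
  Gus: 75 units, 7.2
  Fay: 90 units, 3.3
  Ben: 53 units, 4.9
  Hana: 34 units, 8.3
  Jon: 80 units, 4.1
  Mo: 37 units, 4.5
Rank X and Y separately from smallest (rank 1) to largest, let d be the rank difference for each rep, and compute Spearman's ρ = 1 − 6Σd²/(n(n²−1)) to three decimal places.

Ranks of variable 1: 4, 6, 3, 1, 5, 2
Ranks of variable 2: 5, 1, 4, 6, 2, 3
d = r₁ − r₂: -1, 5, -1, -5, 3, -1
d²: 1, 25, 1, 25, 9, 1; Σd² = 62
ρ = 1 − 6·62/(6·35) = 1 − 372/210 = -0.771

-0.771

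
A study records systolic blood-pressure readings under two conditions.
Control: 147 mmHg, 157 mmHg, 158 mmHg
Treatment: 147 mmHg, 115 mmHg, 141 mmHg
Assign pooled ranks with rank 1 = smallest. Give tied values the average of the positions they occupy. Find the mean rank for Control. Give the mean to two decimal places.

Sorted (ascending): 115, 141, 147, 147, 157, 158
The 2 values of 147 occupy positions 3–4 → average rank (3+4)/2 = 3.5.
Control values → pooled ranks: 147→3.5, 157→5, 158→6
Mean rank = (3.5 + 5 + 6) / 3 = 4.83

4.83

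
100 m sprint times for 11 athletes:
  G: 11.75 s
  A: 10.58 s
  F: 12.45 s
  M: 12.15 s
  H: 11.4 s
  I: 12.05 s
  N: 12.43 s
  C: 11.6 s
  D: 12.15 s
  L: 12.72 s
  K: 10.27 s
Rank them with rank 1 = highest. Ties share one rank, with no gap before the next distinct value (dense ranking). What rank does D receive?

Sorted (descending): 12.72, 12.45, 12.43, 12.15, 12.15, 12.05, 11.75, 11.6, 11.4, 10.58, 10.27
The 2 values of 12.15 share dense rank 4.
Remaining distinct values take the next consecutive integers.
D has value 12.15 s → rank 4.

4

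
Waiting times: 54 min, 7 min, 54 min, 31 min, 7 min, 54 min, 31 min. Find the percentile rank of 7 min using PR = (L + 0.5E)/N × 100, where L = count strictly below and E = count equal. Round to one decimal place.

14.3

N = 7.
Strictly below 7: 0. Equal to 7: 2.
PR = (0 + 0.5·2)/7 × 100 = 14.3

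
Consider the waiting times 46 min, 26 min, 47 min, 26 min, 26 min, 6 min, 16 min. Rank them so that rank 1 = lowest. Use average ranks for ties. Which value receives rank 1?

Sorted (ascending): 6, 16, 26, 26, 26, 46, 47
The 3 values of 26 occupy positions 3–5 → average rank 4.
Rank 1 → value 6.

6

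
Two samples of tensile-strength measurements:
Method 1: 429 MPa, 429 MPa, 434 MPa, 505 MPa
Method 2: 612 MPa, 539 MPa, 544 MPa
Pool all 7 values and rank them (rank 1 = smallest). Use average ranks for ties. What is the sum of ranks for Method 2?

18

Sorted (ascending): 429, 429, 434, 505, 539, 544, 612
The 2 values of 429 occupy positions 1–2 → average rank (1+2)/2 = 1.5.
Method 2 values → pooled ranks: 612→7, 539→5, 544→6
Rank sum = 7 + 5 + 6 = 18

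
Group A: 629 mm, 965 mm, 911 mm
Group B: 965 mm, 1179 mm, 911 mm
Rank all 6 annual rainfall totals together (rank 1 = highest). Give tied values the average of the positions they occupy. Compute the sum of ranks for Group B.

Sorted (descending): 1179, 965, 965, 911, 911, 629
The 2 values of 965 occupy positions 2–3 → average rank (2+3)/2 = 2.5.
The 2 values of 911 occupy positions 4–5 → average rank (4+5)/2 = 4.5.
Group B values → pooled ranks: 965→2.5, 1179→1, 911→4.5
Rank sum = 2.5 + 1 + 4.5 = 8

8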